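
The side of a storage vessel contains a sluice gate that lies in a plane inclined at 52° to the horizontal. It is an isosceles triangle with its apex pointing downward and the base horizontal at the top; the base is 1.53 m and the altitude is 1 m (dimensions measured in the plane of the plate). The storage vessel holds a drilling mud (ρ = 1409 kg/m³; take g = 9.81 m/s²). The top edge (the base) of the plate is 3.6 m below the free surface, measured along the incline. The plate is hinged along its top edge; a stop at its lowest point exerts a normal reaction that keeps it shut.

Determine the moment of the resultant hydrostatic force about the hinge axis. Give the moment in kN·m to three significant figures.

γ = ρg = 1409 × 9.81 / 1000 = 13.82229 kN/m³.
Let θ = 52° be the plate's angle to the horizontal; measure y along the incline from where the plane meets the free surface. Vertical depth h = y·sinθ with sinθ = 0.788011.
With the apex down, the centroid sits h/3 = 1/3 = 0.333333 m below the base (the top edge), so y_c = 3.6 + 0.333333 = 3.93333 m and h_c = 3.93333 × 0.788011 = 3.09951 m.
A = ½ × 1.53 × 1 = 0.765 m².
Resultant F = γ·h_c·A = 13.82229 × 3.09951 × 0.765 = 32.7744 kN.
I_c = b·h³/36 = 1.53 × 1³/36 = 0.0425 m⁴.
Centre of pressure: y_p = y_c + I_c/(y_c·A) = 3.93333 + 0.0425/(3.93333 × 0.765) = 3.93333 + 0.0141243 = 3.94745 m along the plane.
The resultant acts 0.333333 + 0.0141243 = 0.347457 m (along the plate) below the hinge at the top edge, so the moment about the hinge is M = F × 0.347457 = 32.7744 × 0.347457 = 11.3877 kN·m.

M ≈ 11.4 kN·m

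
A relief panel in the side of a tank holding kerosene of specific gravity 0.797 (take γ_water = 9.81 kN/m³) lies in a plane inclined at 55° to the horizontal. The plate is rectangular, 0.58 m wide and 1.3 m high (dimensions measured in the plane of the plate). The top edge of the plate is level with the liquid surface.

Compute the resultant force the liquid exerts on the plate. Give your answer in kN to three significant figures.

γ = 0.797 × 9.81 = 7.81857 kN/m³.
Let θ = 55° be the plate's angle to the horizontal; measure y along the incline from where the plane meets the free surface. Vertical depth h = y·sinθ with sinθ = 0.819152.
The centroid lies 1.3/2 = 0.65 m below the top edge, so y_c = 0.65 m and h_c = 0.65 × 0.819152 = 0.532449 m.
A = 0.58 × 1.3 = 0.754 m².
Resultant F = γ·h_c·A = 7.81857 × 0.532449 × 0.754 = 3.13889 kN.

F ≈ 3.14 kN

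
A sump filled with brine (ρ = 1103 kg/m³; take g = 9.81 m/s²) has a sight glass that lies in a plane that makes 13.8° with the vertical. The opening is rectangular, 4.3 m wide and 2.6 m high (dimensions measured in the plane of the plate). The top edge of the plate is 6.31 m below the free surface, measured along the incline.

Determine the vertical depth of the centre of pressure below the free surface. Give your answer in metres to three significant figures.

h_p = 7.46 m

γ = ρg = 1103 × 9.81 / 1000 = 10.82043 kN/m³.
The plate makes 13.8° with the vertical, i.e. θ = 90° − 13.8° = 76.2° to the horizontal. Measuring y along the incline from the free-surface line, vertical depth h = y·sinθ with sinθ = 0.971134.
The centroid lies 2.6/2 = 1.3 m below the top edge, so y_c = 6.31 + 1.3 = 7.61 m and h_c = 7.61 × 0.971134 = 7.39033 m.
A = 4.3 × 2.6 = 11.18 m².
Resultant F = γ·h_c·A = 10.82043 × 7.39033 × 11.18 = 894.026 kN.
I_c = b·h³/12 = 4.3 × 2.6³/12 = 6.29807 m⁴.
Centre of pressure: y_p = y_c + I_c/(y_c·A) = 7.61 + 6.29807/(7.61 × 11.18) = 7.61 + 0.0740254 = 7.68403 m along the plane.
Vertically, h_p = y_p·sinθ = 7.68403 × 0.971134 = 7.46222 m.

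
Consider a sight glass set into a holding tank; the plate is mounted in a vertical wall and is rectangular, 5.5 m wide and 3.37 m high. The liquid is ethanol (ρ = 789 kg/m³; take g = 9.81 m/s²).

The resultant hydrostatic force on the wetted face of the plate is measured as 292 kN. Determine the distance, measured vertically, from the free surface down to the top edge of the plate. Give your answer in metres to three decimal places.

d_top ≈ 0.350 m

γ = ρg = 789 × 9.81 / 1000 = 7.74009 kN/m³.
A = 5.5 × 3.37 = 18.535 m².
From F = γ·h_c·A, the centroid depth is h_c = 292/(7.74009 × 18.535) = 2.03537 m.
The centroid lies 3.37/2 = 1.685 m below the top edge, so the top edge sits at h_top = 2.03537 − 1.685 = 0.35037 m below the surface.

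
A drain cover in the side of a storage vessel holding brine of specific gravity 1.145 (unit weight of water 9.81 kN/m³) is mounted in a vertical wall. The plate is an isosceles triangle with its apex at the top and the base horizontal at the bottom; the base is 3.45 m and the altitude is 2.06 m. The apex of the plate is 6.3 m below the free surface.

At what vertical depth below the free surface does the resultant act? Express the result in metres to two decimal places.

γ = 1.145 × 9.81 = 11.23245 kN/m³.
With the apex up, the centroid sits 2h/3 = 2 × 2.06/3 = 1.37333 m below the apex, so the centroid depth is h_c = 6.3 + 1.37333 = 7.67333 m.
A = ½ × 3.45 × 2.06 = 3.5535 m².
Resultant F = γ·h_c·A = 11.23245 × 7.67333 × 3.5535 = 306.277 kN.
I_c = b·h³/36 = 3.45 × 2.06³/36 = 0.837757 m⁴.
Centre of pressure: y_p = y_c + I_c/(y_c·A) = 7.67333 + 0.837757/(7.67333 × 3.5535) = 7.67333 + 0.030724 = 7.70405 m along the plane.

h_p = 7.70 m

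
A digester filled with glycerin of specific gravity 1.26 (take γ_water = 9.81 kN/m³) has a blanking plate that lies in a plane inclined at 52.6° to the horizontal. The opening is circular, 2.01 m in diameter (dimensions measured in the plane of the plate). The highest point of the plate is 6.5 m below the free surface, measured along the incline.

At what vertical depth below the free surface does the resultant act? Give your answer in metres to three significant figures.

h_p = 5.99 m

γ = 1.26 × 9.81 = 12.3606 kN/m³.
Let θ = 52.6° be the plate's angle to the horizontal; measure y along the incline from where the plane meets the free surface. Vertical depth h = y·sinθ with sinθ = 0.794415.
The centroid is at the centre, 1.005 m below the top of the plate, so y_c = 6.5 + 1.005 = 7.505 m and h_c = 7.505 × 0.794415 = 5.96208 m.
A = π(1.005)² = 3.17309 m².
Resultant F = γ·h_c·A = 12.3606 × 5.96208 × 3.17309 = 233.841 kN.
I_c = πr⁴/4 = π × 1.005⁴/4 = 0.801224 m⁴.
Centre of pressure: y_p = y_c + I_c/(y_c·A) = 7.505 + 0.801224/(7.505 × 3.17309) = 7.505 + 0.033645 = 7.53864 m along the plane.
Vertically, h_p = y_p·sinθ = 7.53864 × 0.794415 = 5.98881 m.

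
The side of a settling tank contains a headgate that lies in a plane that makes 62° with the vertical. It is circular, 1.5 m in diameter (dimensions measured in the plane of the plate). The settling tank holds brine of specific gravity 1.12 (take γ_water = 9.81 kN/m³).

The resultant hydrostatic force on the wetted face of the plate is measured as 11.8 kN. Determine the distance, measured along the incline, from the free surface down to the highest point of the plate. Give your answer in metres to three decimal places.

γ = 1.12 × 9.81 = 10.9872 kN/m³.
A = π(0.75)² = 1.76715 m².
From F = γ·h_c·A, the centroid depth is h_c = 11.8/(10.9872 × 1.76715) = 0.607745 m.
The plate makes 62° with the vertical, i.e. θ = 90° − 62° = 28° to the horizontal. Measuring y along the incline from the free-surface line, vertical depth h = y·sinθ with sinθ = 0.469472.
Along the incline, y_c = h_c/sinθ = 0.607745/0.469472 = 1.29453 m.
The centroid is at the centre, 0.75 m below the top of the plate, so the highest point sits at y_top = 1.29453 − 0.75 = 0.54453 m along the incline.

y_top ≈ 0.545 m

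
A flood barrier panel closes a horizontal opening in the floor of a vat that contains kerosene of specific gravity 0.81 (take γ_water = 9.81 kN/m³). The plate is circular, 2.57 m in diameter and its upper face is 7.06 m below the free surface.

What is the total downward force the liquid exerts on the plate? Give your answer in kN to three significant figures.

γ = 0.81 × 9.81 = 7.9461 kN/m³.
The plate is horizontal, so pressure is uniform at p = γ·h = 7.9461 × 7.06 = 56.0995 kN/m².
A = π(1.285)² = 5.18748 m².
F = p·A = 56.0995 × 5.18748 = 291.015 kN.

F ≈ 291 kN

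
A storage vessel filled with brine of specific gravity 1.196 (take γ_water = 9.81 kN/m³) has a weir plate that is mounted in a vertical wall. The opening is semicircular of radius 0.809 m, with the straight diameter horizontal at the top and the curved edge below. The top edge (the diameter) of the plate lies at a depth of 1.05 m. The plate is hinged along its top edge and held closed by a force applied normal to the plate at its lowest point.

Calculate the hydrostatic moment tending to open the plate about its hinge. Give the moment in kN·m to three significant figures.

M ≈ 6.32 kN·m

γ = 1.196 × 9.81 = 11.73276 kN/m³.
The centroid of a semicircle lies 4r/(3π) = 0.34335 m from the diameter, here below the top edge, so the centroid depth is h_c = 1.05 + 0.34335 = 1.39335 m.
A = πr²/2 = π × 0.809²/2 = 1.02806 m².
Resultant F = γ·h_c·A = 11.73276 × 1.39335 × 1.02806 = 16.8066 kN.
I_c = (π/8 − 8/(9π))·r⁴ = 0.109757 × 0.809⁴ = 0.0470139 m⁴.
Centre of pressure: y_p = y_c + I_c/(y_c·A) = 1.39335 + 0.0470139/(1.39335 × 1.02806) = 1.39335 + 0.0328207 = 1.42617 m along the plane.
The resultant acts 0.34335 + 0.0328207 = 0.376171 m (along the plate) below the hinge at the top edge, so the moment about the hinge is M = F × 0.376171 = 16.8066 × 0.376171 = 6.32216 kN·m.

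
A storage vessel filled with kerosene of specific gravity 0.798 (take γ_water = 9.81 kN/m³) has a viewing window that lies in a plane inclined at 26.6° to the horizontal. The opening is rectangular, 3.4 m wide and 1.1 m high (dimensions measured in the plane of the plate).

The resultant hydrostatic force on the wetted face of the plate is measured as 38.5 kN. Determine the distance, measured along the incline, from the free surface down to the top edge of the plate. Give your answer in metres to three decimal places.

γ = 0.798 × 9.81 = 7.82838 kN/m³.
A = 3.4 × 1.1 = 3.74 m².
From F = γ·h_c·A, the centroid depth is h_c = 38.5/(7.82838 × 3.74) = 1.31497 m.
Let θ = 26.6° be the plate's angle to the horizontal; measure y along the incline from where the plane meets the free surface. Vertical depth h = y·sinθ with sinθ = 0.447759.
Along the incline, y_c = h_c/sinθ = 1.31497/0.447759 = 2.93678 m.
The centroid lies 1.1/2 = 0.55 m below the top edge, so the top edge sits at y_top = 2.93678 − 0.55 = 2.38678 m along the incline.

y_top ≈ 2.387 m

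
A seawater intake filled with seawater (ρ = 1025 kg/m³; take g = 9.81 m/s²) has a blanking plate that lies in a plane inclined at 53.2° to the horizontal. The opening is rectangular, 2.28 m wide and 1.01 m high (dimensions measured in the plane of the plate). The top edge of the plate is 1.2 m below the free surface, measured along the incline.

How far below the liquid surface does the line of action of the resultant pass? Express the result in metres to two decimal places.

h_p = 1.41 m

γ = ρg = 1025 × 9.81 / 1000 = 10.05525 kN/m³.
Let θ = 53.2° be the plate's angle to the horizontal; measure y along the incline from where the plane meets the free surface. Vertical depth h = y·sinθ with sinθ = 0.800731.
The centroid lies 1.01/2 = 0.505 m below the top edge, so y_c = 1.2 + 0.505 = 1.705 m and h_c = 1.705 × 0.800731 = 1.36525 m.
A = 2.28 × 1.01 = 2.3028 m².
Resultant F = γ·h_c·A = 10.05525 × 1.36525 × 2.3028 = 31.6127 kN.
I_c = b·h³/12 = 2.28 × 1.01³/12 = 0.195757 m⁴.
Centre of pressure: y_p = y_c + I_c/(y_c·A) = 1.705 + 0.195757/(1.705 × 2.3028) = 1.705 + 0.0498582 = 1.75486 m along the plane.
Vertically, h_p = y_p·sinθ = 1.75486 × 0.800731 = 1.40517 m.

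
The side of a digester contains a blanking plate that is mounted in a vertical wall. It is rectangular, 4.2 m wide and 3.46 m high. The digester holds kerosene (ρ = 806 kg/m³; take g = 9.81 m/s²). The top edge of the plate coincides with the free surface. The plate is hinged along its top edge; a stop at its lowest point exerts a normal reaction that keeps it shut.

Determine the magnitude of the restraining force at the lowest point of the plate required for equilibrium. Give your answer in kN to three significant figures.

γ = ρg = 806 × 9.81 / 1000 = 7.90686 kN/m³.
The centroid lies 3.46/2 = 1.73 m below the top edge, so the centroid depth is h_c = 1.73 m.
A = 4.2 × 3.46 = 14.532 m².
Resultant F = γ·h_c·A = 7.90686 × 1.73 × 14.532 = 198.781 kN.
I_c = b·h³/12 = 4.2 × 3.46³/12 = 14.4976 m⁴.
Centre of pressure: y_p = y_c + I_c/(y_c·A) = 1.73 + 14.4976/(1.73 × 14.532) = 1.73 + 0.576666 = 2.30667 m along the plane.
The resultant acts 1.73 + 0.576666 = 2.30667 m (along the plate) below the hinge at the top edge, so the moment about the hinge is M = F × 2.30667 = 198.781 × 2.30667 = 458.522 kN·m.
A normal force at the bottom, 3.46 m from the hinge, must supply this moment: P = 458.522/3.46 = 132.521 kN.

P ≈ 133 kN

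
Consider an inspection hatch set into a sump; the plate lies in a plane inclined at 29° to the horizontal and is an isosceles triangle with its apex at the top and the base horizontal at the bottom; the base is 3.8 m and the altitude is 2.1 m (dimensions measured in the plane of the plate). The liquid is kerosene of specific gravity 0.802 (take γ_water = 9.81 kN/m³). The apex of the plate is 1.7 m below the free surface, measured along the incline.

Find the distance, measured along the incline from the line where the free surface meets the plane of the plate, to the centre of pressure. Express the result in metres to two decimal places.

y_p = 3.18 m

γ = 0.802 × 9.81 = 7.86762 kN/m³.
Let θ = 29° be the plate's angle to the horizontal; measure y along the incline from where the plane meets the free surface. Vertical depth h = y·sinθ with sinθ = 0.484810.
With the apex up, the centroid sits 2h/3 = 2 × 2.1/3 = 1.4 m below the apex, so y_c = 1.7 + 1.4 = 3.1 m and h_c = 3.1 × 0.484810 = 1.50291 m.
A = ½ × 3.8 × 2.1 = 3.99 m².
Resultant F = γ·h_c·A = 7.86762 × 1.50291 × 3.99 = 47.1791 kN.
I_c = b·h³/36 = 3.8 × 2.1³/36 = 0.97755 m⁴.
Centre of pressure: y_p = y_c + I_c/(y_c·A) = 3.1 + 0.97755/(3.1 × 3.99) = 3.1 + 0.0790323 = 3.17903 m along the plane.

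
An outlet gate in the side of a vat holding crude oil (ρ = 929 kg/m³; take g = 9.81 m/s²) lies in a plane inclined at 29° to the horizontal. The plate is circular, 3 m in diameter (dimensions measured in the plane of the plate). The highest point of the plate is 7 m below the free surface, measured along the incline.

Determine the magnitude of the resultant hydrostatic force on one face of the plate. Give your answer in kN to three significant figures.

F ≈ 265 kN

γ = ρg = 929 × 9.81 / 1000 = 9.11349 kN/m³.
Let θ = 29° be the plate's angle to the horizontal; measure y along the incline from where the plane meets the free surface. Vertical depth h = y·sinθ with sinθ = 0.484810.
The centroid is at the centre, 1.5 m below the top of the plate, so y_c = 7 + 1.5 = 8.5 m and h_c = 8.5 × 0.484810 = 4.12089 m.
A = π(1.5)² = 7.06858 m².
Resultant F = γ·h_c·A = 9.11349 × 4.12089 × 7.06858 = 265.465 kN.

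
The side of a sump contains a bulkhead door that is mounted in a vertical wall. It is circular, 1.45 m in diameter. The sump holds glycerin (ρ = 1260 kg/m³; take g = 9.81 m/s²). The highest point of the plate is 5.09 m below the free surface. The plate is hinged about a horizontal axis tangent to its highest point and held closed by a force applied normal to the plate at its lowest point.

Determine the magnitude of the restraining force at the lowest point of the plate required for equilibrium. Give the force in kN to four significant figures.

γ = ρg = 1260 × 9.81 / 1000 = 12.3606 kN/m³.
The centroid is at the centre, 0.725 m below the top of the plate, so the centroid depth is h_c = 5.09 + 0.725 = 5.815 m.
A = π(0.725)² = 1.6513 m².
Resultant F = γ·h_c·A = 12.3606 × 5.815 × 1.6513 = 118.69 kN.
I_c = πr⁴/4 = π × 0.725⁴/4 = 0.216991 m⁴.
Centre of pressure: y_p = y_c + I_c/(y_c·A) = 5.815 + 0.216991/(5.815 × 1.6513) = 5.815 + 0.0225978 = 5.8376 m along the plane.
The resultant acts 0.725 + 0.0225978 = 0.747598 m (along the plate) below the hinge at the top edge, so the moment about the hinge is M = F × 0.747598 = 118.69 × 0.747598 = 88.7324 kN·m.
A normal force at the bottom, 1.45 m from the hinge, must supply this moment: P = 88.7324/1.45 = 61.1948 kN.

P ≈ 61.19 kN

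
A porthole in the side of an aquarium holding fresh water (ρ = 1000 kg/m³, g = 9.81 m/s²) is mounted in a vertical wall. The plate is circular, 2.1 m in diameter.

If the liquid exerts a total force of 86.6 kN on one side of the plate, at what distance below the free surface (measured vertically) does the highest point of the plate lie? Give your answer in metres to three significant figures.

d_top ≈ 1.50 m

γ = ρg = 1000 × 9.81 = 9810 N/m³ = 9.81 kN/m³.
A = π(1.05)² = 3.46361 m².
From F = γ·h_c·A, the centroid depth is h_c = 86.6/(9.81 × 3.46361) = 2.54871 m.
The centroid is at the centre, 1.05 m below the top of the plate, so the highest point sits at h_top = 2.54871 − 1.05 = 1.49871 m below the surface.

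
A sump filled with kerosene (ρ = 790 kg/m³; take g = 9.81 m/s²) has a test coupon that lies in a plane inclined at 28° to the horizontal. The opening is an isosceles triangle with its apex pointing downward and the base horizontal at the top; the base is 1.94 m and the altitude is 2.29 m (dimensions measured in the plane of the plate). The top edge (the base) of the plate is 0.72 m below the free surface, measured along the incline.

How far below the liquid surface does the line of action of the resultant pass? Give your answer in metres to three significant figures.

γ = ρg = 790 × 9.81 / 1000 = 7.7499 kN/m³.
Let θ = 28° be the plate's angle to the horizontal; measure y along the incline from where the plane meets the free surface. Vertical depth h = y·sinθ with sinθ = 0.469472.
With the apex down, the centroid sits h/3 = 2.29/3 = 0.763333 m below the base (the top edge), so y_c = 0.72 + 0.763333 = 1.48333 m and h_c = 1.48333 × 0.469472 = 0.696382 m.
A = ½ × 1.94 × 2.29 = 2.2213 m².
Resultant F = γ·h_c·A = 7.7499 × 0.696382 × 2.2213 = 11.9881 kN.
I_c = b·h³/36 = 1.94 × 2.29³/36 = 0.647151 m⁴.
Centre of pressure: y_p = y_c + I_c/(y_c·A) = 1.48333 + 0.647151/(1.48333 × 2.2213) = 1.48333 + 0.196409 = 1.67974 m along the plane.
Vertically, h_p = y_p·sinθ = 1.67974 × 0.469472 = 0.788591 m.

h_p = 0.789 m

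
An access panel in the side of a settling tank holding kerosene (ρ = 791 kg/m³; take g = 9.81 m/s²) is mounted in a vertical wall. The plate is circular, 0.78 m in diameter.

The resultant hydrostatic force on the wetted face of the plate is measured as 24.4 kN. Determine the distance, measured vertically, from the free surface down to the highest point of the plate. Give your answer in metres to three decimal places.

d_top ≈ 6.191 m

γ = ρg = 791 × 9.81 / 1000 = 7.75971 kN/m³.
A = π(0.39)² = 0.477836 m².
From F = γ·h_c·A, the centroid depth is h_c = 24.4/(7.75971 × 0.477836) = 6.5806 m.
The centroid is at the centre, 0.39 m below the top of the plate, so the highest point sits at h_top = 6.5806 − 0.39 = 6.1906 m below the surface.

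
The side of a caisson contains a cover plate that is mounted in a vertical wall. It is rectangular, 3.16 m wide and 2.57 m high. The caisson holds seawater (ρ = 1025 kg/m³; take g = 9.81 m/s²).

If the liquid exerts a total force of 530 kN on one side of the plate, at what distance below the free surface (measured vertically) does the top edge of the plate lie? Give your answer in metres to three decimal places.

d_top ≈ 5.205 m

γ = ρg = 1025 × 9.81 / 1000 = 10.05525 kN/m³.
A = 3.16 × 2.57 = 8.1212 m².
From F = γ·h_c·A, the centroid depth is h_c = 530/(10.05525 × 8.1212) = 6.49027 m.
The centroid lies 2.57/2 = 1.285 m below the top edge, so the top edge sits at h_top = 6.49027 − 1.285 = 5.20527 m below the surface.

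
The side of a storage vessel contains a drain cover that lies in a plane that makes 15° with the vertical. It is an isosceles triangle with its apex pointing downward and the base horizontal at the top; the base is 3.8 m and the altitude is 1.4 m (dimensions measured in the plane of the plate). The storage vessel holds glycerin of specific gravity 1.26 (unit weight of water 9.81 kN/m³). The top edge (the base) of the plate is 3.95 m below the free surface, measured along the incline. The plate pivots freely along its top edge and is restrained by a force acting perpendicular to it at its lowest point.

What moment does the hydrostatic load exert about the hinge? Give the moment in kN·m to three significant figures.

M ≈ 68.9 kN·m

γ = 1.26 × 9.81 = 12.3606 kN/m³.
The plate makes 15° with the vertical, i.e. θ = 90° − 15° = 75° to the horizontal. Measuring y along the incline from the free-surface line, vertical depth h = y·sinθ with sinθ = 0.965926.
With the apex down, the centroid sits h/3 = 1.4/3 = 0.466667 m below the base (the top edge), so y_c = 3.95 + 0.466667 = 4.41667 m and h_c = 4.41667 × 0.965926 = 4.26618 m.
A = ½ × 3.8 × 1.4 = 2.66 m².
Resultant F = γ·h_c·A = 12.3606 × 4.26618 × 2.66 = 140.269 kN.
I_c = b·h³/36 = 3.8 × 1.4³/36 = 0.289644 m⁴.
Centre of pressure: y_p = y_c + I_c/(y_c·A) = 4.41667 + 0.289644/(4.41667 × 2.66) = 4.41667 + 0.024654 = 4.44132 m along the plane.
The resultant acts 0.466667 + 0.024654 = 0.491321 m (along the plate) below the hinge at the top edge, so the moment about the hinge is M = F × 0.491321 = 140.269 × 0.491321 = 68.9171 kN·m.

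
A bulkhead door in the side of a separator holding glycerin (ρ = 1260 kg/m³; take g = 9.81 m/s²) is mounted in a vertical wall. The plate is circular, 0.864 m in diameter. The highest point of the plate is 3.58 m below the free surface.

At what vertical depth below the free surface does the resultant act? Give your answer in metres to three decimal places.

γ = ρg = 1260 × 9.81 / 1000 = 12.3606 kN/m³.
The centroid is at the centre, 0.432 m below the top of the plate, so the centroid depth is h_c = 3.58 + 0.432 = 4.012 m.
A = π(0.432)² = 0.586297 m².
Resultant F = γ·h_c·A = 12.3606 × 4.012 × 0.586297 = 29.0749 kN.
I_c = πr⁴/4 = π × 0.432⁴/4 = 0.0273543 m⁴.
Centre of pressure: y_p = y_c + I_c/(y_c·A) = 4.012 + 0.0273543/(4.012 × 0.586297) = 4.012 + 0.0116291 = 4.02363 m along the plane.

h_p = 4.024 m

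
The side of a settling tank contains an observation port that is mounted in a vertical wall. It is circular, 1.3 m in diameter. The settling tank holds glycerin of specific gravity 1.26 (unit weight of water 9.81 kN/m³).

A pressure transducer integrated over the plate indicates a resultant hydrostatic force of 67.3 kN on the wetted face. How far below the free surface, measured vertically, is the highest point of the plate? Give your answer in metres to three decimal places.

d_top ≈ 3.452 m

γ = 1.26 × 9.81 = 12.3606 kN/m³.
A = π(0.65)² = 1.32732 m².
From F = γ·h_c·A, the centroid depth is h_c = 67.3/(12.3606 × 1.32732) = 4.10204 m.
The centroid is at the centre, 0.65 m below the top of the plate, so the highest point sits at h_top = 4.10204 − 0.65 = 3.45204 m below the surface.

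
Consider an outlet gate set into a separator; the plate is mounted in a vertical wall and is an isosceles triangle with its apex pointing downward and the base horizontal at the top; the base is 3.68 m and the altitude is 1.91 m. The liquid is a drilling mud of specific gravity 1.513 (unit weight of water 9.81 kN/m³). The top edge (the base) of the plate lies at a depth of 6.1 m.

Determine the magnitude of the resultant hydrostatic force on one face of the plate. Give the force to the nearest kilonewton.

F ≈ 351 kN

γ = 1.513 × 9.81 = 14.84253 kN/m³.
With the apex down, the centroid sits h/3 = 1.91/3 = 0.636667 m below the base (the top edge), so the centroid depth is h_c = 6.1 + 0.636667 = 6.73667 m.
A = ½ × 3.68 × 1.91 = 3.5144 m².
Resultant F = γ·h_c·A = 14.84253 × 6.73667 × 3.5144 = 351.402 kN.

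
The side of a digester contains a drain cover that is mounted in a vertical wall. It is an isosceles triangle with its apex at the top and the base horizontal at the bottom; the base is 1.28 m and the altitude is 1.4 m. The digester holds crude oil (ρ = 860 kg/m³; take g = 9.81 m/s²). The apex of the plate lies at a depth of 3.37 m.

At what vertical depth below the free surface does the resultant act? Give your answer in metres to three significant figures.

h_p = 4.33 m

γ = ρg = 860 × 9.81 / 1000 = 8.4366 kN/m³.
With the apex up, the centroid sits 2h/3 = 2 × 1.4/3 = 0.933333 m below the apex, so the centroid depth is h_c = 3.37 + 0.933333 = 4.30333 m.
A = ½ × 1.28 × 1.4 = 0.896 m².
Resultant F = γ·h_c·A = 8.4366 × 4.30333 × 0.896 = 32.5297 kN.
I_c = b·h³/36 = 1.28 × 1.4³/36 = 0.0975644 m⁴.
Centre of pressure: y_p = y_c + I_c/(y_c·A) = 4.30333 + 0.0975644/(4.30333 × 0.896) = 4.30333 + 0.0253034 = 4.32863 m along the plane.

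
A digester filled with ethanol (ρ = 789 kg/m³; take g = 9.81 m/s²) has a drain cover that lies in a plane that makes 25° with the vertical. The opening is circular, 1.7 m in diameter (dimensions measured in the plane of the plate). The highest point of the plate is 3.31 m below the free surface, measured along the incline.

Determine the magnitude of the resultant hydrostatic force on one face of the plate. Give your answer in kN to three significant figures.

F ≈ 66.2 kN

γ = ρg = 789 × 9.81 / 1000 = 7.74009 kN/m³.
The plate makes 25° with the vertical, i.e. θ = 90° − 25° = 65° to the horizontal. Measuring y along the incline from the free-surface line, vertical depth h = y·sinθ with sinθ = 0.906308.
The centroid is at the centre, 0.85 m below the top of the plate, so y_c = 3.31 + 0.85 = 4.16 m and h_c = 4.16 × 0.906308 = 3.77024 m.
A = π(0.85)² = 2.2698 m².
Resultant F = γ·h_c·A = 7.74009 × 3.77024 × 2.2698 = 66.2373 kN.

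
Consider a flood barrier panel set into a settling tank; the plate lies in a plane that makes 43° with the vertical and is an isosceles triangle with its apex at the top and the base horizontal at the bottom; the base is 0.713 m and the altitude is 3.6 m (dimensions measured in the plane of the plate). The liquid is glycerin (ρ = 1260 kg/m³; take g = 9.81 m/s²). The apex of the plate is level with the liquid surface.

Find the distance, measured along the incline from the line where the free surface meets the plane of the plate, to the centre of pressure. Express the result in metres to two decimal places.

γ = ρg = 1260 × 9.81 / 1000 = 12.3606 kN/m³.
The plate makes 43° with the vertical, i.e. θ = 90° − 43° = 47° to the horizontal. Measuring y along the incline from the free-surface line, vertical depth h = y·sinθ with sinθ = 0.731354.
With the apex up, the centroid sits 2h/3 = 2 × 3.6/3 = 2.4 m below the apex, so y_c = 2.4 m and h_c = 2.4 × 0.731354 = 1.75525 m.
A = ½ × 0.713 × 3.6 = 1.2834 m².
Resultant F = γ·h_c·A = 12.3606 × 1.75525 × 1.2834 = 27.8446 kN.
I_c = b·h³/36 = 0.713 × 3.6³/36 = 0.924048 m⁴.
Centre of pressure: y_p = y_c + I_c/(y_c·A) = 2.4 + 0.924048/(2.4 × 1.2834) = 2.4 + 0.3 = 2.7 m along the plane.

y_p = 2.70 m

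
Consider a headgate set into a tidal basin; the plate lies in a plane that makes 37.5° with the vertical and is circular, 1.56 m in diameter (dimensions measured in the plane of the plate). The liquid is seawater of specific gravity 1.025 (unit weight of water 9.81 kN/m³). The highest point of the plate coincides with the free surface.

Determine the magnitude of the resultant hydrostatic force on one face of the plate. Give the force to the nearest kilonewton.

F ≈ 12 kN

γ = 1.025 × 9.81 = 10.05525 kN/m³.
The plate makes 37.5° with the vertical, i.e. θ = 90° − 37.5° = 52.5° to the horizontal. Measuring y along the incline from the free-surface line, vertical depth h = y·sinθ with sinθ = 0.793353.
The centroid is at the centre, 0.78 m below the top of the plate, so y_c = 0.78 m and h_c = 0.78 × 0.793353 = 0.618815 m.
A = π(0.78)² = 1.91134 m².
Resultant F = γ·h_c·A = 10.05525 × 0.618815 × 1.91134 = 11.893 kN.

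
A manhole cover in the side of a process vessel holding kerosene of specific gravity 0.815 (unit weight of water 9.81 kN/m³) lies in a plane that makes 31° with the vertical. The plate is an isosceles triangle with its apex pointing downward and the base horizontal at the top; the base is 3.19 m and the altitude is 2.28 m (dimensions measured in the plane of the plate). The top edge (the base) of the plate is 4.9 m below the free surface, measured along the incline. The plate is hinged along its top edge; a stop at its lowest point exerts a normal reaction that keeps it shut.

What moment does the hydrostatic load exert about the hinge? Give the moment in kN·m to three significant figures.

M ≈ 114 kN·m

γ = 0.815 × 9.81 = 7.99515 kN/m³.
The plate makes 31° with the vertical, i.e. θ = 90° − 31° = 59° to the horizontal. Measuring y along the incline from the free-surface line, vertical depth h = y·sinθ with sinθ = 0.857167.
With the apex down, the centroid sits h/3 = 2.28/3 = 0.76 m below the base (the top edge), so y_c = 4.9 + 0.76 = 5.66 m and h_c = 5.66 × 0.857167 = 4.85157 m.
A = ½ × 3.19 × 2.28 = 3.6366 m².
Resultant F = γ·h_c·A = 7.99515 × 4.85157 × 3.6366 = 141.06 kN.
I_c = b·h³/36 = 3.19 × 2.28³/36 = 1.05025 m⁴.
Centre of pressure: y_p = y_c + I_c/(y_c·A) = 5.66 + 1.05025/(5.66 × 3.6366) = 5.66 + 0.0510247 = 5.71102 m along the plane.
The resultant acts 0.76 + 0.0510247 = 0.811025 m (along the plate) below the hinge at the top edge, so the moment about the hinge is M = F × 0.811025 = 141.06 × 0.811025 = 114.403 kN·m.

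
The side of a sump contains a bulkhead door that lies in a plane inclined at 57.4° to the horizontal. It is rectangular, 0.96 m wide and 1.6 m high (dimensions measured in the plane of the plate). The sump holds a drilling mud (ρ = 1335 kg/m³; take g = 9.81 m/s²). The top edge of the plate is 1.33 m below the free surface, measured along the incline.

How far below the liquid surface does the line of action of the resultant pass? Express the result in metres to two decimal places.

h_p = 1.88 m

γ = ρg = 1335 × 9.81 / 1000 = 13.09635 kN/m³.
Let θ = 57.4° be the plate's angle to the horizontal; measure y along the incline from where the plane meets the free surface. Vertical depth h = y·sinθ with sinθ = 0.842452.
The centroid lies 1.6/2 = 0.8 m below the top edge, so y_c = 1.33 + 0.8 = 2.13 m and h_c = 2.13 × 0.842452 = 1.79442 m.
A = 0.96 × 1.6 = 1.536 m².
Resultant F = γ·h_c·A = 13.09635 × 1.79442 × 1.536 = 36.0965 kN.
I_c = b·h³/12 = 0.96 × 1.6³/12 = 0.32768 m⁴.
Centre of pressure: y_p = y_c + I_c/(y_c·A) = 2.13 + 0.32768/(2.13 × 1.536) = 2.13 + 0.100156 = 2.23016 m along the plane.
Vertically, h_p = y_p·sinθ = 2.23016 × 0.842452 = 1.8788 m.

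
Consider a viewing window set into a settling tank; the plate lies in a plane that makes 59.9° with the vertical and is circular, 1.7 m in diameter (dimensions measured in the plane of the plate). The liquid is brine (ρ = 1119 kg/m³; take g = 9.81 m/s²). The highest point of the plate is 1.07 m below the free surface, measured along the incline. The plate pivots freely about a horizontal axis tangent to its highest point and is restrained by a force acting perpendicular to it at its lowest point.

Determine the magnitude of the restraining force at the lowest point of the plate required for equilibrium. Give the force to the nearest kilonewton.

P ≈ 13 kN

γ = ρg = 1119 × 9.81 / 1000 = 10.97739 kN/m³.
The plate makes 59.9° with the vertical, i.e. θ = 90° − 59.9° = 30.1° to the horizontal. Measuring y along the incline from the free-surface line, vertical depth h = y·sinθ with sinθ = 0.501511.
The centroid is at the centre, 0.85 m below the top of the plate, so y_c = 1.07 + 0.85 = 1.92 m and h_c = 1.92 × 0.501511 = 0.962901 m.
A = π(0.85)² = 2.2698 m².
Resultant F = γ·h_c·A = 10.97739 × 0.962901 × 2.2698 = 23.9921 kN.
I_c = πr⁴/4 = π × 0.85⁴/4 = 0.409983 m⁴.
Centre of pressure: y_p = y_c + I_c/(y_c·A) = 1.92 + 0.409983/(1.92 × 2.2698) = 1.92 + 0.0940756 = 2.01408 m along the plane.
The resultant acts 0.85 + 0.0940756 = 0.944076 m (along the plate) below the hinge at the top edge, so the moment about the hinge is M = F × 0.944076 = 23.9921 × 0.944076 = 22.6504 kN·m.
A normal force at the bottom, 1.7 m from the hinge, must supply this moment: P = 22.6504/1.7 = 13.3238 kN.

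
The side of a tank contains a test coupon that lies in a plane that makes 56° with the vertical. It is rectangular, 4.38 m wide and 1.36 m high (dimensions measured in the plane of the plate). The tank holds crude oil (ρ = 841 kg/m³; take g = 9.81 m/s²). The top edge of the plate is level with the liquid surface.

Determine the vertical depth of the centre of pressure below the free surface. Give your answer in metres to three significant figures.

γ = ρg = 841 × 9.81 / 1000 = 8.25021 kN/m³.
The plate makes 56° with the vertical, i.e. θ = 90° − 56° = 34° to the horizontal. Measuring y along the incline from the free-surface line, vertical depth h = y·sinθ with sinθ = 0.559193.
The centroid lies 1.36/2 = 0.68 m below the top edge, so y_c = 0.68 m and h_c = 0.68 × 0.559193 = 0.380251 m.
A = 4.38 × 1.36 = 5.9568 m².
Resultant F = γ·h_c·A = 8.25021 × 0.380251 × 5.9568 = 18.6874 kN.
I_c = b·h³/12 = 4.38 × 1.36³/12 = 0.918141 m⁴.
Centre of pressure: y_p = y_c + I_c/(y_c·A) = 0.68 + 0.918141/(0.68 × 5.9568) = 0.68 + 0.226667 = 0.906667 m along the plane.
Vertically, h_p = y_p·sinθ = 0.906667 × 0.559193 = 0.507002 m.

h_p = 0.507 m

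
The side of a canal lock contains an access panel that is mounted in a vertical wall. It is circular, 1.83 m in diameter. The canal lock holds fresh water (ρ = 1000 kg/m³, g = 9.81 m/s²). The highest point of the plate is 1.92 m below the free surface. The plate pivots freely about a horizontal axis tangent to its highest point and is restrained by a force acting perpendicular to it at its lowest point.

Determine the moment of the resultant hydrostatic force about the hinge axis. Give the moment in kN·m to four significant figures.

γ = ρg = 1000 × 9.81 = 9810 N/m³ = 9.81 kN/m³.
The centroid is at the centre, 0.915 m below the top of the plate, so the centroid depth is h_c = 1.92 + 0.915 = 2.835 m.
A = π(0.915)² = 2.63022 m².
Resultant F = γ·h_c·A = 9.81 × 2.835 × 2.63022 = 73.15 kN.
I_c = πr⁴/4 = π × 0.915⁴/4 = 0.550521 m⁴.
Centre of pressure: y_p = y_c + I_c/(y_c·A) = 2.835 + 0.550521/(2.835 × 2.63022) = 2.835 + 0.0738293 = 2.90883 m along the plane.
The resultant acts 0.915 + 0.0738293 = 0.988829 m (along the plate) below the hinge at the top edge, so the moment about the hinge is M = F × 0.988829 = 73.15 × 0.988829 = 72.3328 kN·m.

M ≈ 72.33 kN·m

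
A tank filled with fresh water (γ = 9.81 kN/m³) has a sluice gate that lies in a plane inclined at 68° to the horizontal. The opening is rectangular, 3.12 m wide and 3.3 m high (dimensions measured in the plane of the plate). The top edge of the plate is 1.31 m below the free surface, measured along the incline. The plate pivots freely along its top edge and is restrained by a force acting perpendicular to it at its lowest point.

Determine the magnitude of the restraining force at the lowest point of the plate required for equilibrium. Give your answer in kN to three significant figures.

P ≈ 164 kN

γ = 9.81 kN/m³.
Let θ = 68° be the plate's angle to the horizontal; measure y along the incline from where the plane meets the free surface. Vertical depth h = y·sinθ with sinθ = 0.927184.
The centroid lies 3.3/2 = 1.65 m below the top edge, so y_c = 1.31 + 1.65 = 2.96 m and h_c = 2.96 × 0.927184 = 2.74446 m.
A = 3.12 × 3.3 = 10.296 m².
Resultant F = γ·h_c·A = 9.81 × 2.74446 × 10.296 = 277.201 kN.
I_c = b·h³/12 = 3.12 × 3.3³/12 = 9.34362 m⁴.
Centre of pressure: y_p = y_c + I_c/(y_c·A) = 2.96 + 9.34362/(2.96 × 10.296) = 2.96 + 0.306588 = 3.26659 m along the plane.
The resultant acts 1.65 + 0.306588 = 1.95659 m (along the plate) below the hinge at the top edge, so the moment about the hinge is M = F × 1.95659 = 277.201 × 1.95659 = 542.369 kN·m.
A normal force at the bottom, 3.3 m from the hinge, must supply this moment: P = 542.369/3.3 = 164.354 kN.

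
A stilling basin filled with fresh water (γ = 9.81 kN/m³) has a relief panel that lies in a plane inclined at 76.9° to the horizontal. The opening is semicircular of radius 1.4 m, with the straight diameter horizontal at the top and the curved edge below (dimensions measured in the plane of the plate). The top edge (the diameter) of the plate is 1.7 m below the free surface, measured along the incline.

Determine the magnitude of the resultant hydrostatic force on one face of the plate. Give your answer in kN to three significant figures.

γ = 9.81 kN/m³.
Let θ = 76.9° be the plate's angle to the horizontal; measure y along the incline from where the plane meets the free surface. Vertical depth h = y·sinθ with sinθ = 0.973976.
The centroid of a semicircle lies 4r/(3π) = 0.594178 m from the diameter, here below the top edge, so y_c = 1.7 + 0.594178 = 2.29418 m and h_c = 2.29418 × 0.973976 = 2.23448 m.
A = πr²/2 = π × 1.4²/2 = 3.07876 m².
Resultant F = γ·h_c·A = 9.81 × 2.23448 × 3.07876 = 67.4872 kN.

F ≈ 67.5 kN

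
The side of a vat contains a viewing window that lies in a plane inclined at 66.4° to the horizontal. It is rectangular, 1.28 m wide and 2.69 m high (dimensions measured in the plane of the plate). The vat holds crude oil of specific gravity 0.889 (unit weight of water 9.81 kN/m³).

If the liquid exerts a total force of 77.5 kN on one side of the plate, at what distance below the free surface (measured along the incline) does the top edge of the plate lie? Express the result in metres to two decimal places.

γ = 0.889 × 9.81 = 8.72109 kN/m³.
A = 1.28 × 2.69 = 3.4432 m².
From F = γ·h_c·A, the centroid depth is h_c = 77.5/(8.72109 × 3.4432) = 2.58089 m.
Let θ = 66.4° be the plate's angle to the horizontal; measure y along the incline from where the plane meets the free surface. Vertical depth h = y·sinθ with sinθ = 0.916363.
Along the incline, y_c = h_c/sinθ = 2.58089/0.916363 = 2.81645 m.
The centroid lies 2.69/2 = 1.345 m below the top edge, so the top edge sits at y_top = 2.81645 − 1.345 = 1.47145 m along the incline.

y_top ≈ 1.47 m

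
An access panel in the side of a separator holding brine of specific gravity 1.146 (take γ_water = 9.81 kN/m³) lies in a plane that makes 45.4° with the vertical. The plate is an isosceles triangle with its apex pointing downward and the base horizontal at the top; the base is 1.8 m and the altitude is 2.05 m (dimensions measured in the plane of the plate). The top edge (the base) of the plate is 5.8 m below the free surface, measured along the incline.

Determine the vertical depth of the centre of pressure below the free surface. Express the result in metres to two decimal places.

h_p = 4.58 m

γ = 1.146 × 9.81 = 11.24226 kN/m³.
The plate makes 45.4° with the vertical, i.e. θ = 90° − 45.4° = 44.6° to the horizontal. Measuring y along the incline from the free-surface line, vertical depth h = y·sinθ with sinθ = 0.702153.
With the apex down, the centroid sits h/3 = 2.05/3 = 0.683333 m below the base (the top edge), so y_c = 5.8 + 0.683333 = 6.48333 m and h_c = 6.48333 × 0.702153 = 4.55229 m.
A = ½ × 1.8 × 2.05 = 1.845 m².
Resultant F = γ·h_c·A = 11.24226 × 4.55229 × 1.845 = 94.4235 kN.
I_c = b·h³/36 = 1.8 × 2.05³/36 = 0.430756 m⁴.
Centre of pressure: y_p = y_c + I_c/(y_c·A) = 6.48333 + 0.430756/(6.48333 × 1.845) = 6.48333 + 0.0360111 = 6.51934 m along the plane.
Vertically, h_p = y_p·sinθ = 6.51934 × 0.702153 = 4.57757 m.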